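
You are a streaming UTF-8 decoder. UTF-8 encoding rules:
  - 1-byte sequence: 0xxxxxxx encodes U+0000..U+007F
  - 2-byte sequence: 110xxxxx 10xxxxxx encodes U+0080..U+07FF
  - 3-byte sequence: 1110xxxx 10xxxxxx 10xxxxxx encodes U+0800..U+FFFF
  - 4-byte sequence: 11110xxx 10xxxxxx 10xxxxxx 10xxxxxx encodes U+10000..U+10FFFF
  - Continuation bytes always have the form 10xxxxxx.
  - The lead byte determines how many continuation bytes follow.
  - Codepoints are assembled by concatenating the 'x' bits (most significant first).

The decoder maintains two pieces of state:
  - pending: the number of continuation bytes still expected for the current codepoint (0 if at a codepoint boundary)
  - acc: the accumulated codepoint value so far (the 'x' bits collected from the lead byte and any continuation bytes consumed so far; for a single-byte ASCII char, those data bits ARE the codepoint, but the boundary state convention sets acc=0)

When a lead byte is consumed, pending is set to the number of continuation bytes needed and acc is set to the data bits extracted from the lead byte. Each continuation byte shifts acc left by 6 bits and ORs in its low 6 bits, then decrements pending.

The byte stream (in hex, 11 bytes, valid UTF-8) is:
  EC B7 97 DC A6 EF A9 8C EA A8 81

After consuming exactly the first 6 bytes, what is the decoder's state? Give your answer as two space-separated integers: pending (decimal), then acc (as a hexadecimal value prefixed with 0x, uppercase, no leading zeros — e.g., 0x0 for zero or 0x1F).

Byte[0]=EC: 3-byte lead. pending=2, acc=0xC
Byte[1]=B7: continuation. acc=(acc<<6)|0x37=0x337, pending=1
Byte[2]=97: continuation. acc=(acc<<6)|0x17=0xCDD7, pending=0
Byte[3]=DC: 2-byte lead. pending=1, acc=0x1C
Byte[4]=A6: continuation. acc=(acc<<6)|0x26=0x726, pending=0
Byte[5]=EF: 3-byte lead. pending=2, acc=0xF

Answer: 2 0xF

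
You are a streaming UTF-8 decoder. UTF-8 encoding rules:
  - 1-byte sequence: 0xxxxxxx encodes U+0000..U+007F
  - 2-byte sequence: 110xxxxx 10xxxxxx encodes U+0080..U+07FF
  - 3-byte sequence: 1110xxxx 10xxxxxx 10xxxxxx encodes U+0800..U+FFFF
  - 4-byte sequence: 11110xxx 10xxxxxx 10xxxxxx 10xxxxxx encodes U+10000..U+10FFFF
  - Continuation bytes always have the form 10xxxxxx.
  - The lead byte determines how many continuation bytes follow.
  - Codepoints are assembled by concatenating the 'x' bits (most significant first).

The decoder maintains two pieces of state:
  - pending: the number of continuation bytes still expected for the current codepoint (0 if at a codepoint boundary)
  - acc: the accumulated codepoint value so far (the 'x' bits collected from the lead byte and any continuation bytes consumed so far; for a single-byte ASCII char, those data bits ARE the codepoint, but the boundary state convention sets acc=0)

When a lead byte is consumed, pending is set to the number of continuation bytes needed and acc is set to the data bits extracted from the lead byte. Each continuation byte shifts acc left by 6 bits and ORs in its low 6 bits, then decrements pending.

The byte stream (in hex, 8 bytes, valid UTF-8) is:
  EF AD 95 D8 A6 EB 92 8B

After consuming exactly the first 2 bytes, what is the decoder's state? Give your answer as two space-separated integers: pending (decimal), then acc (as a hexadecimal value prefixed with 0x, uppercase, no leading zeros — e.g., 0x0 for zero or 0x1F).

Byte[0]=EF: 3-byte lead. pending=2, acc=0xF
Byte[1]=AD: continuation. acc=(acc<<6)|0x2D=0x3ED, pending=1

Answer: 1 0x3ED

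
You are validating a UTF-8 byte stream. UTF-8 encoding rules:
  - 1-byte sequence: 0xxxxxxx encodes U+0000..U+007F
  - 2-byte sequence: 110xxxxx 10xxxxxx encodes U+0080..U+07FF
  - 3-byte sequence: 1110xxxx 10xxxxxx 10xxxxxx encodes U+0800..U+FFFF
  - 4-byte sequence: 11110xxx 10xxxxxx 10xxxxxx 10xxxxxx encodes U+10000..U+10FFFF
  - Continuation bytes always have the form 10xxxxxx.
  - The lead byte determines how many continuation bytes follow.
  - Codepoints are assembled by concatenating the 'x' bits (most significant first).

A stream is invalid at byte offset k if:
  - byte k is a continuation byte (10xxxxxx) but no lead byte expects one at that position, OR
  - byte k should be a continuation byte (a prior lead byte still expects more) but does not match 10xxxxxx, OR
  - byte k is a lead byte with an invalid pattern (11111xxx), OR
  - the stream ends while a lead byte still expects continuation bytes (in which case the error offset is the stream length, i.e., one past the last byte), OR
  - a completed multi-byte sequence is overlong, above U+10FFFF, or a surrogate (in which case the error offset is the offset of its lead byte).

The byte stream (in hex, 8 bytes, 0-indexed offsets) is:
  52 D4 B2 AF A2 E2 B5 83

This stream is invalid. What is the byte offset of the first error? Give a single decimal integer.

Answer: 3

Derivation:
Byte[0]=52: 1-byte ASCII. cp=U+0052
Byte[1]=D4: 2-byte lead, need 1 cont bytes. acc=0x14
Byte[2]=B2: continuation. acc=(acc<<6)|0x32=0x532
Completed: cp=U+0532 (starts at byte 1)
Byte[3]=AF: INVALID lead byte (not 0xxx/110x/1110/11110)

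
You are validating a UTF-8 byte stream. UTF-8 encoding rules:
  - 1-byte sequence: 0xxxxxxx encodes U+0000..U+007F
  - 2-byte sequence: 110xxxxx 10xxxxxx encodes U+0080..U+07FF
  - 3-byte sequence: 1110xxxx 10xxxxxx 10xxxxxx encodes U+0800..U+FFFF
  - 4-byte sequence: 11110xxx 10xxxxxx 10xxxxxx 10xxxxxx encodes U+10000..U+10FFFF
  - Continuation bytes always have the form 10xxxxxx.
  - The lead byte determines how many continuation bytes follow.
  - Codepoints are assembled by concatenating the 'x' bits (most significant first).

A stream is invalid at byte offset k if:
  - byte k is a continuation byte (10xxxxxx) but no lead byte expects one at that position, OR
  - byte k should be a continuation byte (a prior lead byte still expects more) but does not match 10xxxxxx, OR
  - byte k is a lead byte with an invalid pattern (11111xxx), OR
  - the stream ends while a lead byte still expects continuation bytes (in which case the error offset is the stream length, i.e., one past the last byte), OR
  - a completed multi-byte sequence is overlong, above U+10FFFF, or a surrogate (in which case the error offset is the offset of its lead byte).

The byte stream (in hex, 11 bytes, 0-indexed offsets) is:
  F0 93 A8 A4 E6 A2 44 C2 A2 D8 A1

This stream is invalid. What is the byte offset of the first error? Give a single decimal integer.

Byte[0]=F0: 4-byte lead, need 3 cont bytes. acc=0x0
Byte[1]=93: continuation. acc=(acc<<6)|0x13=0x13
Byte[2]=A8: continuation. acc=(acc<<6)|0x28=0x4E8
Byte[3]=A4: continuation. acc=(acc<<6)|0x24=0x13A24
Completed: cp=U+13A24 (starts at byte 0)
Byte[4]=E6: 3-byte lead, need 2 cont bytes. acc=0x6
Byte[5]=A2: continuation. acc=(acc<<6)|0x22=0x1A2
Byte[6]=44: expected 10xxxxxx continuation. INVALID

Answer: 6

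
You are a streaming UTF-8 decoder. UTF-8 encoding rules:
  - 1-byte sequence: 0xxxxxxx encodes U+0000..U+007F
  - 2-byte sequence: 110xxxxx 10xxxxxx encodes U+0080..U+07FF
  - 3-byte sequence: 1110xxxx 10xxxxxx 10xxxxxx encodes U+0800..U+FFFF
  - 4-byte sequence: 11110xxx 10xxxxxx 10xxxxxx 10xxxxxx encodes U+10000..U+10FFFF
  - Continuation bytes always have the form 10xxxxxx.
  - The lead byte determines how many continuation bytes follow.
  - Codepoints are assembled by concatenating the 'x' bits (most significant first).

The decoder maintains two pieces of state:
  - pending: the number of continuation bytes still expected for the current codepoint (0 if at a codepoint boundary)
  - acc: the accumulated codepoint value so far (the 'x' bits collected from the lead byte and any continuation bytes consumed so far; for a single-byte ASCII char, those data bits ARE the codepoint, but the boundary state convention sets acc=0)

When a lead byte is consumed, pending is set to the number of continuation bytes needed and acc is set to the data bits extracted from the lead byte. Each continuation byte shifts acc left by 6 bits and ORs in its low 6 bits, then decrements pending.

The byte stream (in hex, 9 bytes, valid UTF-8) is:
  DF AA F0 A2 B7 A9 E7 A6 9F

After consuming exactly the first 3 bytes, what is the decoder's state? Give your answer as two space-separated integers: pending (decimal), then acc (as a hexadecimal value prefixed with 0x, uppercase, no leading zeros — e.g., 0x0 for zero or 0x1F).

Byte[0]=DF: 2-byte lead. pending=1, acc=0x1F
Byte[1]=AA: continuation. acc=(acc<<6)|0x2A=0x7EA, pending=0
Byte[2]=F0: 4-byte lead. pending=3, acc=0x0

Answer: 3 0x0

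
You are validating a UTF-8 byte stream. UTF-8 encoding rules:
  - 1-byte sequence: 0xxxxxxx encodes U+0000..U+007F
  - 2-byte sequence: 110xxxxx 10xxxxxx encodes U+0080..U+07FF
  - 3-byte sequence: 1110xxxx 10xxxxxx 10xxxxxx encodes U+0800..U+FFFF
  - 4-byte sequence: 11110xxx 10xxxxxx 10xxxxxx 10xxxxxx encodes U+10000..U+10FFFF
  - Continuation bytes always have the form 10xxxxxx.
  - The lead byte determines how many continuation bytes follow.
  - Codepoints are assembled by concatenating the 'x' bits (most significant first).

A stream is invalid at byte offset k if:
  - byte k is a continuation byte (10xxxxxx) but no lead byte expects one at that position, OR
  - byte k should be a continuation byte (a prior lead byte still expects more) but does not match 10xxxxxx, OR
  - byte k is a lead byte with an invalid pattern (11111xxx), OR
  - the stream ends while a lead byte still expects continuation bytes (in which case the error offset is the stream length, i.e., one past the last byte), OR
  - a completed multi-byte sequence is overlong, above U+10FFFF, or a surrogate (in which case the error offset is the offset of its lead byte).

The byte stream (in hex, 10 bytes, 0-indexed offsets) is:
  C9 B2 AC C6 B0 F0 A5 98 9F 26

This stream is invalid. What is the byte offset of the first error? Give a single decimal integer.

Byte[0]=C9: 2-byte lead, need 1 cont bytes. acc=0x9
Byte[1]=B2: continuation. acc=(acc<<6)|0x32=0x272
Completed: cp=U+0272 (starts at byte 0)
Byte[2]=AC: INVALID lead byte (not 0xxx/110x/1110/11110)

Answer: 2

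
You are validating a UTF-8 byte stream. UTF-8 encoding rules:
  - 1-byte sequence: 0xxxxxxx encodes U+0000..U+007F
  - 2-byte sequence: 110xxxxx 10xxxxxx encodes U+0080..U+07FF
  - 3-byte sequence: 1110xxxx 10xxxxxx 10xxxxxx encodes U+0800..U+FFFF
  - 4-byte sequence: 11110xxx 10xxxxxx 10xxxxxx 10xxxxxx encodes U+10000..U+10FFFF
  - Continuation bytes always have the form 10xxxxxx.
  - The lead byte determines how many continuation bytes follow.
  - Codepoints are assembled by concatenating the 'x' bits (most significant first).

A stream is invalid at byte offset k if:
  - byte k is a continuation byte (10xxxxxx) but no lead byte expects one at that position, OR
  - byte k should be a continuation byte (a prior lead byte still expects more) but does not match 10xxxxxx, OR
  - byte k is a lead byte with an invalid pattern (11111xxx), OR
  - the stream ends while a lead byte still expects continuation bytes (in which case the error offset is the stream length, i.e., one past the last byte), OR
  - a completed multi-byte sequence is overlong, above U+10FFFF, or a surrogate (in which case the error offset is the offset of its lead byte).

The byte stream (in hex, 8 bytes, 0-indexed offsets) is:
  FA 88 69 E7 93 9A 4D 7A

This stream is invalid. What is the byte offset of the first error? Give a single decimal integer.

Byte[0]=FA: INVALID lead byte (not 0xxx/110x/1110/11110)

Answer: 0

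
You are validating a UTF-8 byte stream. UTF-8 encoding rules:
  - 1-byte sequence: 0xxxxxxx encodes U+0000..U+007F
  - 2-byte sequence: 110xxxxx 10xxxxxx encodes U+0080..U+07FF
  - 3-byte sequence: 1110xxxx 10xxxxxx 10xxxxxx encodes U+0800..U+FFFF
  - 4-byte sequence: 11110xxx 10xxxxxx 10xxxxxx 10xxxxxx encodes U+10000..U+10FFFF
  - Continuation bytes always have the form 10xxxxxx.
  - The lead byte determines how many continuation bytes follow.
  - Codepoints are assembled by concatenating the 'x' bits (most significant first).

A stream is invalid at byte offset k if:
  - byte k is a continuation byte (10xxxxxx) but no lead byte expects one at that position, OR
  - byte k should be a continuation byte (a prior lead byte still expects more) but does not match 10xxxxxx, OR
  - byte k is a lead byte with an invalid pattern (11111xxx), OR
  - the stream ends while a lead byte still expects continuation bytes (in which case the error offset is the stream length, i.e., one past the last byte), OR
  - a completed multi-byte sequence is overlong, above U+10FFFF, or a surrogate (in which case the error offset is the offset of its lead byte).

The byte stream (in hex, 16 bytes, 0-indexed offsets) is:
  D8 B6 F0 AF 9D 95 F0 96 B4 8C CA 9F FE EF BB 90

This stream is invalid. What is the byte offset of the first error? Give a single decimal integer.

Answer: 12

Derivation:
Byte[0]=D8: 2-byte lead, need 1 cont bytes. acc=0x18
Byte[1]=B6: continuation. acc=(acc<<6)|0x36=0x636
Completed: cp=U+0636 (starts at byte 0)
Byte[2]=F0: 4-byte lead, need 3 cont bytes. acc=0x0
Byte[3]=AF: continuation. acc=(acc<<6)|0x2F=0x2F
Byte[4]=9D: continuation. acc=(acc<<6)|0x1D=0xBDD
Byte[5]=95: continuation. acc=(acc<<6)|0x15=0x2F755
Completed: cp=U+2F755 (starts at byte 2)
Byte[6]=F0: 4-byte lead, need 3 cont bytes. acc=0x0
Byte[7]=96: continuation. acc=(acc<<6)|0x16=0x16
Byte[8]=B4: continuation. acc=(acc<<6)|0x34=0x5B4
Byte[9]=8C: continuation. acc=(acc<<6)|0x0C=0x16D0C
Completed: cp=U+16D0C (starts at byte 6)
Byte[10]=CA: 2-byte lead, need 1 cont bytes. acc=0xA
Byte[11]=9F: continuation. acc=(acc<<6)|0x1F=0x29F
Completed: cp=U+029F (starts at byte 10)
Byte[12]=FE: INVALID lead byte (not 0xxx/110x/1110/11110)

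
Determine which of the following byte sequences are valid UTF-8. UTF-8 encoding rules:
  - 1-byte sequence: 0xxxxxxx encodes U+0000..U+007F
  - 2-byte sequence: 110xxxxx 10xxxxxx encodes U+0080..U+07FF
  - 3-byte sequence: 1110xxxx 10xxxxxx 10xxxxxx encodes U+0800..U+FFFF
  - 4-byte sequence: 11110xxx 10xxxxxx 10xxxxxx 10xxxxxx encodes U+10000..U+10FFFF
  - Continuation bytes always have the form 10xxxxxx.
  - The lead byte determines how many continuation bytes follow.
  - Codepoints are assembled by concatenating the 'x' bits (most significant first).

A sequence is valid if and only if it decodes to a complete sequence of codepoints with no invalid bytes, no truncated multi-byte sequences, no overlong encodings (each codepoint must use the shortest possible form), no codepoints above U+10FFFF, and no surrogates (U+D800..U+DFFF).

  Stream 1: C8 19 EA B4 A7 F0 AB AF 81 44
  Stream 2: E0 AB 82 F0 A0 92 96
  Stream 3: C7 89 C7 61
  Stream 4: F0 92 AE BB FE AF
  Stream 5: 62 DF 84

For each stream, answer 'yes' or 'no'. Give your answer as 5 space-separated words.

Answer: no yes no no yes

Derivation:
Stream 1: error at byte offset 1. INVALID
Stream 2: decodes cleanly. VALID
Stream 3: error at byte offset 3. INVALID
Stream 4: error at byte offset 4. INVALID
Stream 5: decodes cleanly. VALID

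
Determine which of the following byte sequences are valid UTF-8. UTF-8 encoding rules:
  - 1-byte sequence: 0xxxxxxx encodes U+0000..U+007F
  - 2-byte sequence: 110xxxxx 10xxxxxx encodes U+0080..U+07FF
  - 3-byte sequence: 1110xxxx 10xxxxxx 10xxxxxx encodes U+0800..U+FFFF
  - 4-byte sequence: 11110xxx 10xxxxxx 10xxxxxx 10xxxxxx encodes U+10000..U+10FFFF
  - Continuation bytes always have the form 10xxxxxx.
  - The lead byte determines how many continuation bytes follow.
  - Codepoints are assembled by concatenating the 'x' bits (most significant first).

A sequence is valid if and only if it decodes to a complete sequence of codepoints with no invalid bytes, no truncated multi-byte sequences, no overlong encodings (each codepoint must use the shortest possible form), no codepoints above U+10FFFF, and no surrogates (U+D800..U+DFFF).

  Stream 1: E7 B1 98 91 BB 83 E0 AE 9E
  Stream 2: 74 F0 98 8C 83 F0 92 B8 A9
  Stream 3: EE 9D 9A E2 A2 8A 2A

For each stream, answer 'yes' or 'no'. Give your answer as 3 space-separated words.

Answer: no yes yes

Derivation:
Stream 1: error at byte offset 3. INVALID
Stream 2: decodes cleanly. VALID
Stream 3: decodes cleanly. VALID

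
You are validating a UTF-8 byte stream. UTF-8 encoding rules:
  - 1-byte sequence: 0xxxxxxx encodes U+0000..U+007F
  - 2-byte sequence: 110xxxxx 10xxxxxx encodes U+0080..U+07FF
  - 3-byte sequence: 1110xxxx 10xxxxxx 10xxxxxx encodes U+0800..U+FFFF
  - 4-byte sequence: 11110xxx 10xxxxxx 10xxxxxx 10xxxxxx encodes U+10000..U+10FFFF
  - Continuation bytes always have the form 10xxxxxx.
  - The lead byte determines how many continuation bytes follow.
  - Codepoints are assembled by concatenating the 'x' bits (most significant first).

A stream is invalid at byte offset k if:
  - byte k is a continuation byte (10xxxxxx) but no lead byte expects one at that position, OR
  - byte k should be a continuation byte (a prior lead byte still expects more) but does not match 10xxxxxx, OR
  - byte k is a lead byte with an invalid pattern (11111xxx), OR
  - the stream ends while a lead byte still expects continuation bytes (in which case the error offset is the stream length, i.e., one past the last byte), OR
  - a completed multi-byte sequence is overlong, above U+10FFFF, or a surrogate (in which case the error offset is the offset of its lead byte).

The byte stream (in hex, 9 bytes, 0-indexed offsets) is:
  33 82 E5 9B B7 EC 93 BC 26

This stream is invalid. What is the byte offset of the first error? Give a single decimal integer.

Answer: 1

Derivation:
Byte[0]=33: 1-byte ASCII. cp=U+0033
Byte[1]=82: INVALID lead byte (not 0xxx/110x/1110/11110)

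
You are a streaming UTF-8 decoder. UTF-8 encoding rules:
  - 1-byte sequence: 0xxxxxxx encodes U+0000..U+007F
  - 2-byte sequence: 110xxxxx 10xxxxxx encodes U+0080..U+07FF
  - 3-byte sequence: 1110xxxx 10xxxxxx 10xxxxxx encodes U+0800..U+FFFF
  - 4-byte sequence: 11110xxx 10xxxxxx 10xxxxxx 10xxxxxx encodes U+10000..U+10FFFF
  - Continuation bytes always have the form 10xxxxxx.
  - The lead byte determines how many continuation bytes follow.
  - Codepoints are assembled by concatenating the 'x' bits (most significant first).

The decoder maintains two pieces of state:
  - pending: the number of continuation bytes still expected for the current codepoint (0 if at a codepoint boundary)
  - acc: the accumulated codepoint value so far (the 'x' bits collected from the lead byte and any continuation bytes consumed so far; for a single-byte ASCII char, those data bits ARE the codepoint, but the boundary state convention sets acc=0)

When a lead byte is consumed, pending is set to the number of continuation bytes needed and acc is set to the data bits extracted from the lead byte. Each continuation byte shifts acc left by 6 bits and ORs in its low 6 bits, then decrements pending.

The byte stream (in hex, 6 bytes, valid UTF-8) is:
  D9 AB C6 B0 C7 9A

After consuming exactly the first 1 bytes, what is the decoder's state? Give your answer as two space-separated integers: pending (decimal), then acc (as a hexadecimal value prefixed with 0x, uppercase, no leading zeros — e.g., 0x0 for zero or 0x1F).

Byte[0]=D9: 2-byte lead. pending=1, acc=0x19

Answer: 1 0x19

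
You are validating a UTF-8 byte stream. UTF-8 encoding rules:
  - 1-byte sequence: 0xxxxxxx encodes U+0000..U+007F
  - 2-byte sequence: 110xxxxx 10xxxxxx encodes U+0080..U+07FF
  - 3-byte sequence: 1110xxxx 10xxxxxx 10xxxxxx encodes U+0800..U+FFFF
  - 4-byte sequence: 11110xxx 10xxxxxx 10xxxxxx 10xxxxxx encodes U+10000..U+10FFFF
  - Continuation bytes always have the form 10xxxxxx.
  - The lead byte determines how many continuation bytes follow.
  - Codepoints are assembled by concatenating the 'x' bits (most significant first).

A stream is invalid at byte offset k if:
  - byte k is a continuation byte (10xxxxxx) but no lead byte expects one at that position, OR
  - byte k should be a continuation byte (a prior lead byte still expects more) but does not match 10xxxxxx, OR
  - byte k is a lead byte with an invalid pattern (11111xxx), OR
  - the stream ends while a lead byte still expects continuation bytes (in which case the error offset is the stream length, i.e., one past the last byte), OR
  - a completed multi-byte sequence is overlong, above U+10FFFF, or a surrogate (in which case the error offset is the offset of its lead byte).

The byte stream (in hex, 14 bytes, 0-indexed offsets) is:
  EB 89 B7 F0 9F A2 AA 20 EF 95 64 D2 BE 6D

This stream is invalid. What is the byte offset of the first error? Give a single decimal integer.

Byte[0]=EB: 3-byte lead, need 2 cont bytes. acc=0xB
Byte[1]=89: continuation. acc=(acc<<6)|0x09=0x2C9
Byte[2]=B7: continuation. acc=(acc<<6)|0x37=0xB277
Completed: cp=U+B277 (starts at byte 0)
Byte[3]=F0: 4-byte lead, need 3 cont bytes. acc=0x0
Byte[4]=9F: continuation. acc=(acc<<6)|0x1F=0x1F
Byte[5]=A2: continuation. acc=(acc<<6)|0x22=0x7E2
Byte[6]=AA: continuation. acc=(acc<<6)|0x2A=0x1F8AA
Completed: cp=U+1F8AA (starts at byte 3)
Byte[7]=20: 1-byte ASCII. cp=U+0020
Byte[8]=EF: 3-byte lead, need 2 cont bytes. acc=0xF
Byte[9]=95: continuation. acc=(acc<<6)|0x15=0x3D5
Byte[10]=64: expected 10xxxxxx continuation. INVALID

Answer: 10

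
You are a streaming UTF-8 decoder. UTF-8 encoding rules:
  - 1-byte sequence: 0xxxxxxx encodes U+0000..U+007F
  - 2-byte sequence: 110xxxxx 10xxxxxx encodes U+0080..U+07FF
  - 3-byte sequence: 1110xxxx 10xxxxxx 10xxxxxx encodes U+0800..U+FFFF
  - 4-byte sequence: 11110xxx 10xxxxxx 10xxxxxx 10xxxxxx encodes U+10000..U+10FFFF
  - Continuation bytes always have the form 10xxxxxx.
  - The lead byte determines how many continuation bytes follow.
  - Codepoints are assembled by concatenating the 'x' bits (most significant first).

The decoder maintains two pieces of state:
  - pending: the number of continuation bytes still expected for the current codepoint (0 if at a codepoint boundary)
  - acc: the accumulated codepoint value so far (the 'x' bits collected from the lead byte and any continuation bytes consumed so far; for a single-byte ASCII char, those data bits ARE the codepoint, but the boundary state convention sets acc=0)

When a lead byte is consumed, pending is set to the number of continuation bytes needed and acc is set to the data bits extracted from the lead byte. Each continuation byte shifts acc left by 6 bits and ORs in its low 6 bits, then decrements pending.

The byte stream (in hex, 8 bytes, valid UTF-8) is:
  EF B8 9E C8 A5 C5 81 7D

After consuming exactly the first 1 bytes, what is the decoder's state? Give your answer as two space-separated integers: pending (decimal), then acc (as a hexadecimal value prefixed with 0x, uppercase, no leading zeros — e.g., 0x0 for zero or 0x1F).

Answer: 2 0xF

Derivation:
Byte[0]=EF: 3-byte lead. pending=2, acc=0xF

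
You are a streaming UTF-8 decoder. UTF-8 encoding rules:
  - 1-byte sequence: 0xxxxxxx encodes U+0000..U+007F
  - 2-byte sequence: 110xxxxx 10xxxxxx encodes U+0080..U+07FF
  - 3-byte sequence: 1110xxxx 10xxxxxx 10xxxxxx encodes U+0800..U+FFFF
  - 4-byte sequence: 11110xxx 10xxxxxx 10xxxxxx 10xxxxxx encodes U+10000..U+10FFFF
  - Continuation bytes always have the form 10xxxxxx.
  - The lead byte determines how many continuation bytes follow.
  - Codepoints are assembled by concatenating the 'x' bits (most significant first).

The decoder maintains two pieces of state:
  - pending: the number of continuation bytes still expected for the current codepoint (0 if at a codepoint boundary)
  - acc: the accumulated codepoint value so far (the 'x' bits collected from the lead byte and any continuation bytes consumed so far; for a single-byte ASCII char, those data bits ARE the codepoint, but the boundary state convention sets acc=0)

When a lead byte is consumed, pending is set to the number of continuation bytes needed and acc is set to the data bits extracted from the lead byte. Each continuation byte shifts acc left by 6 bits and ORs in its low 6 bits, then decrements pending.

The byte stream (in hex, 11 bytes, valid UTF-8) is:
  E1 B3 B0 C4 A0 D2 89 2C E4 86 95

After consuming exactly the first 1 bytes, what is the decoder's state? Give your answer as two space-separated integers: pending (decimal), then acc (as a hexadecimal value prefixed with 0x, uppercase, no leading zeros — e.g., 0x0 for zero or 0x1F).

Answer: 2 0x1

Derivation:
Byte[0]=E1: 3-byte lead. pending=2, acc=0x1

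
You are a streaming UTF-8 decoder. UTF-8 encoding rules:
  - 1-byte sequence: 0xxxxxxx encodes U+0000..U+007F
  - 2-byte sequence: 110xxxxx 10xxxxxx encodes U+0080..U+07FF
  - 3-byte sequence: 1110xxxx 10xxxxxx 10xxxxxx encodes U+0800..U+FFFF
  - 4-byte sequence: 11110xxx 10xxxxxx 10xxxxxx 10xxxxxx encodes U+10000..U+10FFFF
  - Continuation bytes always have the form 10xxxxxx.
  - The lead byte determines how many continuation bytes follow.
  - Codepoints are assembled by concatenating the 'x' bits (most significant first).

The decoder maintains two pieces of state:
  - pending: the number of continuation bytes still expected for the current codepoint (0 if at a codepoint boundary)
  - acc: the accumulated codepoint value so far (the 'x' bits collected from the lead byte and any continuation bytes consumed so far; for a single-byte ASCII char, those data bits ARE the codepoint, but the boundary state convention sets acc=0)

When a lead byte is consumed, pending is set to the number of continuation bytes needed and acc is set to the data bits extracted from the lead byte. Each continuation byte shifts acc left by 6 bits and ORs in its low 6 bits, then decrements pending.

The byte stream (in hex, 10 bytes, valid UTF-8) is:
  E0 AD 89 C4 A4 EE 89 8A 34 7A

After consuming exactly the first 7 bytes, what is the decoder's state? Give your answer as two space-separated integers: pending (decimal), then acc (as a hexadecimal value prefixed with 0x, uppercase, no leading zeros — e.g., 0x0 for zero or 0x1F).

Answer: 1 0x389

Derivation:
Byte[0]=E0: 3-byte lead. pending=2, acc=0x0
Byte[1]=AD: continuation. acc=(acc<<6)|0x2D=0x2D, pending=1
Byte[2]=89: continuation. acc=(acc<<6)|0x09=0xB49, pending=0
Byte[3]=C4: 2-byte lead. pending=1, acc=0x4
Byte[4]=A4: continuation. acc=(acc<<6)|0x24=0x124, pending=0
Byte[5]=EE: 3-byte lead. pending=2, acc=0xE
Byte[6]=89: continuation. acc=(acc<<6)|0x09=0x389, pending=1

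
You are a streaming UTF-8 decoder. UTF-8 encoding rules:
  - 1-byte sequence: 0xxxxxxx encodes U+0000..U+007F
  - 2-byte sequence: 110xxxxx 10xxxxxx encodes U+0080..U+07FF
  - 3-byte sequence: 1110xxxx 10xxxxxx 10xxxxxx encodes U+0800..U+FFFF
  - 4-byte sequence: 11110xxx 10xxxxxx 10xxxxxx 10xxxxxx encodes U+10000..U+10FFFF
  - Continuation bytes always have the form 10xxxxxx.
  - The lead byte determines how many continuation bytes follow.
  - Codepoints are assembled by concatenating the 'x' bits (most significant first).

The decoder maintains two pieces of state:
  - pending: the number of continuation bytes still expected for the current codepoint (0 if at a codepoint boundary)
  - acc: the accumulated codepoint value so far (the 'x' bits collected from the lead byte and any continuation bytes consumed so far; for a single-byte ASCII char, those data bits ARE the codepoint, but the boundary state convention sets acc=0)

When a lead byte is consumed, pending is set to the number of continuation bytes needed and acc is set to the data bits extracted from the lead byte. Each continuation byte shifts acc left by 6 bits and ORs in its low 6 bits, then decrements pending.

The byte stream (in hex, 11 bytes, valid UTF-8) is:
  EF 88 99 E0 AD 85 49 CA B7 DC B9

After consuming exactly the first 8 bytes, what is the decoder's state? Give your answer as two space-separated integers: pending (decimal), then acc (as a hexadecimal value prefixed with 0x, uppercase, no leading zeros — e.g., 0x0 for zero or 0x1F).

Answer: 1 0xA

Derivation:
Byte[0]=EF: 3-byte lead. pending=2, acc=0xF
Byte[1]=88: continuation. acc=(acc<<6)|0x08=0x3C8, pending=1
Byte[2]=99: continuation. acc=(acc<<6)|0x19=0xF219, pending=0
Byte[3]=E0: 3-byte lead. pending=2, acc=0x0
Byte[4]=AD: continuation. acc=(acc<<6)|0x2D=0x2D, pending=1
Byte[5]=85: continuation. acc=(acc<<6)|0x05=0xB45, pending=0
Byte[6]=49: 1-byte. pending=0, acc=0x0
Byte[7]=CA: 2-byte lead. pending=1, acc=0xA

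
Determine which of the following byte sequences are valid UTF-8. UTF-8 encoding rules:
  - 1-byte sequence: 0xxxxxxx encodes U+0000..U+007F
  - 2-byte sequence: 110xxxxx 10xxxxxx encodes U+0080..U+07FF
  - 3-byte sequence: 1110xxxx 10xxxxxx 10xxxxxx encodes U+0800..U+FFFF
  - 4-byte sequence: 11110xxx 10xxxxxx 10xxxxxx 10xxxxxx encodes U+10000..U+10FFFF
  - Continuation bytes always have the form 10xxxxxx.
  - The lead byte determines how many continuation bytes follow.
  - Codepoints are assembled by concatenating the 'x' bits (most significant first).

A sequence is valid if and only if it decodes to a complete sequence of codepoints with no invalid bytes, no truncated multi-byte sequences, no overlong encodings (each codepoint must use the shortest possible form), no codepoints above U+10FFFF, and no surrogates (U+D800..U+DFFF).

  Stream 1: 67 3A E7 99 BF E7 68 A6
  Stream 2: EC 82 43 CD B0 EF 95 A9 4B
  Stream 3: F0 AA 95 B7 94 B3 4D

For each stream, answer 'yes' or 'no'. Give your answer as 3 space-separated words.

Answer: no no no

Derivation:
Stream 1: error at byte offset 6. INVALID
Stream 2: error at byte offset 2. INVALID
Stream 3: error at byte offset 4. INVALID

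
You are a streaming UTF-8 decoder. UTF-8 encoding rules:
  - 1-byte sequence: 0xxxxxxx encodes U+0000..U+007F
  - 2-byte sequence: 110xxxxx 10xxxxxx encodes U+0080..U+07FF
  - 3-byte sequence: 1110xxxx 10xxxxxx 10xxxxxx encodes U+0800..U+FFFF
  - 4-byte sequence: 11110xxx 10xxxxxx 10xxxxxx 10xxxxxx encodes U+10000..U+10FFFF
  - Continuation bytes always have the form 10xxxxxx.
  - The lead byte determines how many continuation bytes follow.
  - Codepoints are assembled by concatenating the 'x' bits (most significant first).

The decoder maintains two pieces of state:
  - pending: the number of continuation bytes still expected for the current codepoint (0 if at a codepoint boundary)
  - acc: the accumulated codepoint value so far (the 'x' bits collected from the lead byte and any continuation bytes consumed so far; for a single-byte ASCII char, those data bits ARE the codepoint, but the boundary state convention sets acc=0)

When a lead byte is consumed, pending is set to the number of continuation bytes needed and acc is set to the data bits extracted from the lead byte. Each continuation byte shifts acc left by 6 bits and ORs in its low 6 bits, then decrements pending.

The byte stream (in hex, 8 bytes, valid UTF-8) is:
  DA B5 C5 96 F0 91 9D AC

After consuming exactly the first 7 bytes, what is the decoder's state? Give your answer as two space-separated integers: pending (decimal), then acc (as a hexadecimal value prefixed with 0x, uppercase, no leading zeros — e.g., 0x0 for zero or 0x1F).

Answer: 1 0x45D

Derivation:
Byte[0]=DA: 2-byte lead. pending=1, acc=0x1A
Byte[1]=B5: continuation. acc=(acc<<6)|0x35=0x6B5, pending=0
Byte[2]=C5: 2-byte lead. pending=1, acc=0x5
Byte[3]=96: continuation. acc=(acc<<6)|0x16=0x156, pending=0
Byte[4]=F0: 4-byte lead. pending=3, acc=0x0
Byte[5]=91: continuation. acc=(acc<<6)|0x11=0x11, pending=2
Byte[6]=9D: continuation. acc=(acc<<6)|0x1D=0x45D, pending=1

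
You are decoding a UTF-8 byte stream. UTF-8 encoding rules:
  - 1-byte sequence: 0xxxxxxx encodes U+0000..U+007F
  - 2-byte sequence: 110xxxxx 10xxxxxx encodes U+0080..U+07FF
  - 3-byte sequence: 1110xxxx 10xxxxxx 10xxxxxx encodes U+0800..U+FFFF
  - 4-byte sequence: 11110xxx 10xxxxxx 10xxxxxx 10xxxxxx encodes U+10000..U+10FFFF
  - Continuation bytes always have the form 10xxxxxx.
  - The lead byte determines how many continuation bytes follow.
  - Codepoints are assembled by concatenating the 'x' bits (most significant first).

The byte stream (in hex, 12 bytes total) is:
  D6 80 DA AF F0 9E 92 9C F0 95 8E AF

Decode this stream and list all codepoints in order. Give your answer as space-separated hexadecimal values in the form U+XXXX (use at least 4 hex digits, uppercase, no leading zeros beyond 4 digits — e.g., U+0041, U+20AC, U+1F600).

Byte[0]=D6: 2-byte lead, need 1 cont bytes. acc=0x16
Byte[1]=80: continuation. acc=(acc<<6)|0x00=0x580
Completed: cp=U+0580 (starts at byte 0)
Byte[2]=DA: 2-byte lead, need 1 cont bytes. acc=0x1A
Byte[3]=AF: continuation. acc=(acc<<6)|0x2F=0x6AF
Completed: cp=U+06AF (starts at byte 2)
Byte[4]=F0: 4-byte lead, need 3 cont bytes. acc=0x0
Byte[5]=9E: continuation. acc=(acc<<6)|0x1E=0x1E
Byte[6]=92: continuation. acc=(acc<<6)|0x12=0x792
Byte[7]=9C: continuation. acc=(acc<<6)|0x1C=0x1E49C
Completed: cp=U+1E49C (starts at byte 4)
Byte[8]=F0: 4-byte lead, need 3 cont bytes. acc=0x0
Byte[9]=95: continuation. acc=(acc<<6)|0x15=0x15
Byte[10]=8E: continuation. acc=(acc<<6)|0x0E=0x54E
Byte[11]=AF: continuation. acc=(acc<<6)|0x2F=0x153AF
Completed: cp=U+153AF (starts at byte 8)

Answer: U+0580 U+06AF U+1E49C U+153AF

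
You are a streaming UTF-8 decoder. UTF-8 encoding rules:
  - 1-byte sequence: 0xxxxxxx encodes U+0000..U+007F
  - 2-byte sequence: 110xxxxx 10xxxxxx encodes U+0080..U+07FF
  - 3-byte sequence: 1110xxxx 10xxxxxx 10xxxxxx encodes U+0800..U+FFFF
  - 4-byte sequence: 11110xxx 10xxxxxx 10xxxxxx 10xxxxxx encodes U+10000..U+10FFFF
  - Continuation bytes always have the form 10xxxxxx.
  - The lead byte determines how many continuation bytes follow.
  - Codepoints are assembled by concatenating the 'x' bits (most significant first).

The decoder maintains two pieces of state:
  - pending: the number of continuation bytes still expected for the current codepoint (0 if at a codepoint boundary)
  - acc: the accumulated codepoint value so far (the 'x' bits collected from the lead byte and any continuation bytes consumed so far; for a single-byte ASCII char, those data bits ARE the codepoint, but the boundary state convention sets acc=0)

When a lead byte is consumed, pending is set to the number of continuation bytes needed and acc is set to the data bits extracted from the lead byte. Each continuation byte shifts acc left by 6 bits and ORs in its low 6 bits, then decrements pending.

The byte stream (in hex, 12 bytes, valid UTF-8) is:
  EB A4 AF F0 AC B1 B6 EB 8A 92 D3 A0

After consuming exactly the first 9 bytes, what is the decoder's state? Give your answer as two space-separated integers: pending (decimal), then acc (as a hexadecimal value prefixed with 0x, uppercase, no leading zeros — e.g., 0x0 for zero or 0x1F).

Byte[0]=EB: 3-byte lead. pending=2, acc=0xB
Byte[1]=A4: continuation. acc=(acc<<6)|0x24=0x2E4, pending=1
Byte[2]=AF: continuation. acc=(acc<<6)|0x2F=0xB92F, pending=0
Byte[3]=F0: 4-byte lead. pending=3, acc=0x0
Byte[4]=AC: continuation. acc=(acc<<6)|0x2C=0x2C, pending=2
Byte[5]=B1: continuation. acc=(acc<<6)|0x31=0xB31, pending=1
Byte[6]=B6: continuation. acc=(acc<<6)|0x36=0x2CC76, pending=0
Byte[7]=EB: 3-byte lead. pending=2, acc=0xB
Byte[8]=8A: continuation. acc=(acc<<6)|0x0A=0x2CA, pending=1

Answer: 1 0x2CA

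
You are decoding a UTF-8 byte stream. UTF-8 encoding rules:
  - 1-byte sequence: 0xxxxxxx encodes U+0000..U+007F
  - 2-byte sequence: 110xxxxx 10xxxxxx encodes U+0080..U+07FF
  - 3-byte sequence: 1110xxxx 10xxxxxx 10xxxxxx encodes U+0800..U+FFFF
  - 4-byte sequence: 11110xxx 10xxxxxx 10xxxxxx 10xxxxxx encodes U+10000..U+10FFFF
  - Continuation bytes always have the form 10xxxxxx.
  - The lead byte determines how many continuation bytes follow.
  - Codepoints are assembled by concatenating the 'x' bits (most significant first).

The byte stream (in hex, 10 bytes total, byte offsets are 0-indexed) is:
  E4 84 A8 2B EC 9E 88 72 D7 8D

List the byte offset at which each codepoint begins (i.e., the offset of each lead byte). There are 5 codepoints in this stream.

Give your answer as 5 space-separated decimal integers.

Answer: 0 3 4 7 8

Derivation:
Byte[0]=E4: 3-byte lead, need 2 cont bytes. acc=0x4
Byte[1]=84: continuation. acc=(acc<<6)|0x04=0x104
Byte[2]=A8: continuation. acc=(acc<<6)|0x28=0x4128
Completed: cp=U+4128 (starts at byte 0)
Byte[3]=2B: 1-byte ASCII. cp=U+002B
Byte[4]=EC: 3-byte lead, need 2 cont bytes. acc=0xC
Byte[5]=9E: continuation. acc=(acc<<6)|0x1E=0x31E
Byte[6]=88: continuation. acc=(acc<<6)|0x08=0xC788
Completed: cp=U+C788 (starts at byte 4)
Byte[7]=72: 1-byte ASCII. cp=U+0072
Byte[8]=D7: 2-byte lead, need 1 cont bytes. acc=0x17
Byte[9]=8D: continuation. acc=(acc<<6)|0x0D=0x5CD
Completed: cp=U+05CD (starts at byte 8)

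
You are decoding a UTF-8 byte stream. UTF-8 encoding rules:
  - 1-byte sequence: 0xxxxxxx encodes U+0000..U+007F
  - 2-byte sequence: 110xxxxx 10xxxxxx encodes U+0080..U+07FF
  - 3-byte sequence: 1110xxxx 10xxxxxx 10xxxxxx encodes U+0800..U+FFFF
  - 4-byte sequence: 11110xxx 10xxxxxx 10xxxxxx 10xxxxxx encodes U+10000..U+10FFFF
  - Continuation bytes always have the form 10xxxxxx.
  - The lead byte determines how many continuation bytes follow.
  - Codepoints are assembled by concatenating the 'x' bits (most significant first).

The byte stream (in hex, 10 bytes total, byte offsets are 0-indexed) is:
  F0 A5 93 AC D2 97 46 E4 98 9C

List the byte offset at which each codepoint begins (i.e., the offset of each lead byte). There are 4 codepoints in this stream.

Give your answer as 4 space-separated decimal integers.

Byte[0]=F0: 4-byte lead, need 3 cont bytes. acc=0x0
Byte[1]=A5: continuation. acc=(acc<<6)|0x25=0x25
Byte[2]=93: continuation. acc=(acc<<6)|0x13=0x953
Byte[3]=AC: continuation. acc=(acc<<6)|0x2C=0x254EC
Completed: cp=U+254EC (starts at byte 0)
Byte[4]=D2: 2-byte lead, need 1 cont bytes. acc=0x12
Byte[5]=97: continuation. acc=(acc<<6)|0x17=0x497
Completed: cp=U+0497 (starts at byte 4)
Byte[6]=46: 1-byte ASCII. cp=U+0046
Byte[7]=E4: 3-byte lead, need 2 cont bytes. acc=0x4
Byte[8]=98: continuation. acc=(acc<<6)|0x18=0x118
Byte[9]=9C: continuation. acc=(acc<<6)|0x1C=0x461C
Completed: cp=U+461C (starts at byte 7)

Answer: 0 4 6 7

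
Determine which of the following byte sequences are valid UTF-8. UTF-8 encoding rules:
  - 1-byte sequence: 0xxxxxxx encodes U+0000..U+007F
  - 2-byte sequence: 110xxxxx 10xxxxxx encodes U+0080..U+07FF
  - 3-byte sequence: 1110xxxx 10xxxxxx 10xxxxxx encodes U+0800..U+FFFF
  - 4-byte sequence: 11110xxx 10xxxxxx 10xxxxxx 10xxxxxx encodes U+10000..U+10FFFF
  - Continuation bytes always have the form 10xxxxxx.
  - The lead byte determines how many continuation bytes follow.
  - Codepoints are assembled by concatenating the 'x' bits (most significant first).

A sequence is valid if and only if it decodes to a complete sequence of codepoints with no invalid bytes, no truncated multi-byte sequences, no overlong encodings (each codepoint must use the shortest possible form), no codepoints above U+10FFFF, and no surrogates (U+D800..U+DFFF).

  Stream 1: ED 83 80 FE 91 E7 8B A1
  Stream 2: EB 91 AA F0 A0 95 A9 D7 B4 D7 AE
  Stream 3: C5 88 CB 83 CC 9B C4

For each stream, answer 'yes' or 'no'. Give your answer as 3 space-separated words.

Stream 1: error at byte offset 3. INVALID
Stream 2: decodes cleanly. VALID
Stream 3: error at byte offset 7. INVALID

Answer: no yes no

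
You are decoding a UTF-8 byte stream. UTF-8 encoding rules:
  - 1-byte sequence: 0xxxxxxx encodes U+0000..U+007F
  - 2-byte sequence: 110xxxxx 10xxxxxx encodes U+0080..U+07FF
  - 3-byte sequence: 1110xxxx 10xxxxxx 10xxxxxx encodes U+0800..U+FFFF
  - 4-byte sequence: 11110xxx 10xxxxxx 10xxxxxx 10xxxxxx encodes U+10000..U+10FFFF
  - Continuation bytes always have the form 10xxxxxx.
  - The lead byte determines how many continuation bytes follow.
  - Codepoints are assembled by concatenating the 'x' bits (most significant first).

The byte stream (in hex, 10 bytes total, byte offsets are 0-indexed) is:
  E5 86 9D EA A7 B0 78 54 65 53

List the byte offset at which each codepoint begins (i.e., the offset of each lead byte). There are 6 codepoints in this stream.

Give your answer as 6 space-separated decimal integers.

Byte[0]=E5: 3-byte lead, need 2 cont bytes. acc=0x5
Byte[1]=86: continuation. acc=(acc<<6)|0x06=0x146
Byte[2]=9D: continuation. acc=(acc<<6)|0x1D=0x519D
Completed: cp=U+519D (starts at byte 0)
Byte[3]=EA: 3-byte lead, need 2 cont bytes. acc=0xA
Byte[4]=A7: continuation. acc=(acc<<6)|0x27=0x2A7
Byte[5]=B0: continuation. acc=(acc<<6)|0x30=0xA9F0
Completed: cp=U+A9F0 (starts at byte 3)
Byte[6]=78: 1-byte ASCII. cp=U+0078
Byte[7]=54: 1-byte ASCII. cp=U+0054
Byte[8]=65: 1-byte ASCII. cp=U+0065
Byte[9]=53: 1-byte ASCII. cp=U+0053

Answer: 0 3 6 7 8 9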